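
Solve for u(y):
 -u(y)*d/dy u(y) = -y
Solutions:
 u(y) = -sqrt(C1 + y^2)
 u(y) = sqrt(C1 + y^2)


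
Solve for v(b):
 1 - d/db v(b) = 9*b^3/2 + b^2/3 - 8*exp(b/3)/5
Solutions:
 v(b) = C1 - 9*b^4/8 - b^3/9 + b + 24*exp(b/3)/5


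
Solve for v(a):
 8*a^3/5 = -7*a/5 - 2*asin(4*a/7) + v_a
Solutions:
 v(a) = C1 + 2*a^4/5 + 7*a^2/10 + 2*a*asin(4*a/7) + sqrt(49 - 16*a^2)/2


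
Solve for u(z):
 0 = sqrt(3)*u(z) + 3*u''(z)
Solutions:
 u(z) = C1*sin(3^(3/4)*z/3) + C2*cos(3^(3/4)*z/3)


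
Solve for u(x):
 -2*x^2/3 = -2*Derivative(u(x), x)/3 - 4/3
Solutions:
 u(x) = C1 + x^3/3 - 2*x


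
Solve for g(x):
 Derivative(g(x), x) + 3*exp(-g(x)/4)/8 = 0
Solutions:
 g(x) = 4*log(C1 - 3*x/32)


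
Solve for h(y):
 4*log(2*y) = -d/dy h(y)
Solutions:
 h(y) = C1 - 4*y*log(y) - y*log(16) + 4*y


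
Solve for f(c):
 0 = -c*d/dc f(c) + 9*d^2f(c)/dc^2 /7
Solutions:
 f(c) = C1 + C2*erfi(sqrt(14)*c/6)


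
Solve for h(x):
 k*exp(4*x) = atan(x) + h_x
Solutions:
 h(x) = C1 + k*exp(4*x)/4 - x*atan(x) + log(x^2 + 1)/2


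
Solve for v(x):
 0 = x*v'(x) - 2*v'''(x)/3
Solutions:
 v(x) = C1 + Integral(C2*airyai(2^(2/3)*3^(1/3)*x/2) + C3*airybi(2^(2/3)*3^(1/3)*x/2), x)


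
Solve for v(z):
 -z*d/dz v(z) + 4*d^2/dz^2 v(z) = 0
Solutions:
 v(z) = C1 + C2*erfi(sqrt(2)*z/4)


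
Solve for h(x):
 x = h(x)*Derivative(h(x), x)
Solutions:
 h(x) = -sqrt(C1 + x^2)
 h(x) = sqrt(C1 + x^2)


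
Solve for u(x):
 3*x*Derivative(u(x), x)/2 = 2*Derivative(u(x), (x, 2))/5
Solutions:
 u(x) = C1 + C2*erfi(sqrt(30)*x/4)


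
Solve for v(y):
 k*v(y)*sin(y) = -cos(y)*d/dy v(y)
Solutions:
 v(y) = C1*exp(k*log(cos(y)))


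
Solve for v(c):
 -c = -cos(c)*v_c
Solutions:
 v(c) = C1 + Integral(c/cos(c), c)


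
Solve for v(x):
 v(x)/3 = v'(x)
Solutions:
 v(x) = C1*exp(x/3)


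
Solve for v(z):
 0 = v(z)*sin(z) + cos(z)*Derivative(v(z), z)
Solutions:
 v(z) = C1*cos(z)


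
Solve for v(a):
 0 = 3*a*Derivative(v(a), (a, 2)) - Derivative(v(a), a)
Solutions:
 v(a) = C1 + C2*a^(4/3)


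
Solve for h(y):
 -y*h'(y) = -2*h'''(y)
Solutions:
 h(y) = C1 + Integral(C2*airyai(2^(2/3)*y/2) + C3*airybi(2^(2/3)*y/2), y)


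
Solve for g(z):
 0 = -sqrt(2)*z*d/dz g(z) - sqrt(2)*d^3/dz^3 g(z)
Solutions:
 g(z) = C1 + Integral(C2*airyai(-z) + C3*airybi(-z), z)


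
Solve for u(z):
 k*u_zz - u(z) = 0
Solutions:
 u(z) = C1*exp(-z*sqrt(1/k)) + C2*exp(z*sqrt(1/k))


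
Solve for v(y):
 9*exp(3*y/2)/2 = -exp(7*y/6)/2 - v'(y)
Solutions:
 v(y) = C1 - 3*exp(7*y/6)/7 - 3*exp(3*y/2)


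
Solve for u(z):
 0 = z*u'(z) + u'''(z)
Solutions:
 u(z) = C1 + Integral(C2*airyai(-z) + C3*airybi(-z), z)


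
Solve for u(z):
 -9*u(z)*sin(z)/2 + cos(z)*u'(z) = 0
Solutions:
 u(z) = C1/cos(z)^(9/2)


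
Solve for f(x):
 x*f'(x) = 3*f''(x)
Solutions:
 f(x) = C1 + C2*erfi(sqrt(6)*x/6)


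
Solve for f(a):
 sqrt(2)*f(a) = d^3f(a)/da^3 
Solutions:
 f(a) = C3*exp(2^(1/6)*a) + (C1*sin(2^(1/6)*sqrt(3)*a/2) + C2*cos(2^(1/6)*sqrt(3)*a/2))*exp(-2^(1/6)*a/2)


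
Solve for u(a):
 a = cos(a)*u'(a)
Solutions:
 u(a) = C1 + Integral(a/cos(a), a)


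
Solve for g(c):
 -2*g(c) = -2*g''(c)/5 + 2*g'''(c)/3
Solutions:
 g(c) = C1*exp(c*(2*2^(1/3)/(5*sqrt(5565) + 373)^(1/3) + 4 + 2^(2/3)*(5*sqrt(5565) + 373)^(1/3))/20)*sin(2^(1/3)*sqrt(3)*c*(-2^(1/3)*(5*sqrt(5565) + 373)^(1/3) + 2/(5*sqrt(5565) + 373)^(1/3))/20) + C2*exp(c*(2*2^(1/3)/(5*sqrt(5565) + 373)^(1/3) + 4 + 2^(2/3)*(5*sqrt(5565) + 373)^(1/3))/20)*cos(2^(1/3)*sqrt(3)*c*(-2^(1/3)*(5*sqrt(5565) + 373)^(1/3) + 2/(5*sqrt(5565) + 373)^(1/3))/20) + C3*exp(c*(-2^(2/3)*(5*sqrt(5565) + 373)^(1/3) - 2*2^(1/3)/(5*sqrt(5565) + 373)^(1/3) + 2)/10)


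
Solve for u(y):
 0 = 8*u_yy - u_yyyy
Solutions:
 u(y) = C1 + C2*y + C3*exp(-2*sqrt(2)*y) + C4*exp(2*sqrt(2)*y)


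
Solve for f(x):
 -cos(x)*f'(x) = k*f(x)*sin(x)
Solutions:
 f(x) = C1*exp(k*log(cos(x)))


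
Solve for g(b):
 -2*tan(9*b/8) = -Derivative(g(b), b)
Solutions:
 g(b) = C1 - 16*log(cos(9*b/8))/9


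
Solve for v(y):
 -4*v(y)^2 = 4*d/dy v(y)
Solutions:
 v(y) = 1/(C1 + y)


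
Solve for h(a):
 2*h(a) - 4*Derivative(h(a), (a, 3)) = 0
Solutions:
 h(a) = C3*exp(2^(2/3)*a/2) + (C1*sin(2^(2/3)*sqrt(3)*a/4) + C2*cos(2^(2/3)*sqrt(3)*a/4))*exp(-2^(2/3)*a/4)


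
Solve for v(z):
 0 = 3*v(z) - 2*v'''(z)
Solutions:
 v(z) = C3*exp(2^(2/3)*3^(1/3)*z/2) + (C1*sin(2^(2/3)*3^(5/6)*z/4) + C2*cos(2^(2/3)*3^(5/6)*z/4))*exp(-2^(2/3)*3^(1/3)*z/4)


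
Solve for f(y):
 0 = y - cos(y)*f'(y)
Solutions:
 f(y) = C1 + Integral(y/cos(y), y)


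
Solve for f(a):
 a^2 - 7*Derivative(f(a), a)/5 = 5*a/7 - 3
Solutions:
 f(a) = C1 + 5*a^3/21 - 25*a^2/98 + 15*a/7


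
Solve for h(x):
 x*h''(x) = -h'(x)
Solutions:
 h(x) = C1 + C2*log(x)


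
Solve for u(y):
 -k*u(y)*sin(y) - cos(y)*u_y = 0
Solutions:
 u(y) = C1*exp(k*log(cos(y)))


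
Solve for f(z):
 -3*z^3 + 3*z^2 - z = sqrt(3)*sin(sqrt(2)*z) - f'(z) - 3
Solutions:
 f(z) = C1 + 3*z^4/4 - z^3 + z^2/2 - 3*z - sqrt(6)*cos(sqrt(2)*z)/2


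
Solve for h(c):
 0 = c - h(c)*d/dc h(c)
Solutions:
 h(c) = -sqrt(C1 + c^2)
 h(c) = sqrt(C1 + c^2)


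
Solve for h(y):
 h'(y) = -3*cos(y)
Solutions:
 h(y) = C1 - 3*sin(y)


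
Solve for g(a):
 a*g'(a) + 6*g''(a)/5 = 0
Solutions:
 g(a) = C1 + C2*erf(sqrt(15)*a/6)


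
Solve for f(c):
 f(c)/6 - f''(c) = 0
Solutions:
 f(c) = C1*exp(-sqrt(6)*c/6) + C2*exp(sqrt(6)*c/6)


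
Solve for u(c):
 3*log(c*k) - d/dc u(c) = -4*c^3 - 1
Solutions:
 u(c) = C1 + c^4 + 3*c*log(c*k) - 2*c


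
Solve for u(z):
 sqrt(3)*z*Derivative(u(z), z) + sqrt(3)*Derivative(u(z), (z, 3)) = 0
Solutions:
 u(z) = C1 + Integral(C2*airyai(-z) + C3*airybi(-z), z)


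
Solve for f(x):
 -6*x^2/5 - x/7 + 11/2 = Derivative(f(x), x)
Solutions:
 f(x) = C1 - 2*x^3/5 - x^2/14 + 11*x/2


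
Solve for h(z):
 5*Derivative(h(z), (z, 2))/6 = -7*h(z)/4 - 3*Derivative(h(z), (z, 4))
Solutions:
 h(z) = (C1*sin(sqrt(2)*3^(3/4)*7^(1/4)*z*cos(atan(sqrt(731)/5)/2)/6) + C2*cos(sqrt(2)*3^(3/4)*7^(1/4)*z*cos(atan(sqrt(731)/5)/2)/6))*exp(-sqrt(2)*3^(3/4)*7^(1/4)*z*sin(atan(sqrt(731)/5)/2)/6) + (C3*sin(sqrt(2)*3^(3/4)*7^(1/4)*z*cos(atan(sqrt(731)/5)/2)/6) + C4*cos(sqrt(2)*3^(3/4)*7^(1/4)*z*cos(atan(sqrt(731)/5)/2)/6))*exp(sqrt(2)*3^(3/4)*7^(1/4)*z*sin(atan(sqrt(731)/5)/2)/6)


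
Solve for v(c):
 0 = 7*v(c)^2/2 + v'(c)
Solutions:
 v(c) = 2/(C1 + 7*c)


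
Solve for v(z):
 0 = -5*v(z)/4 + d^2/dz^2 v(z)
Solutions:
 v(z) = C1*exp(-sqrt(5)*z/2) + C2*exp(sqrt(5)*z/2)


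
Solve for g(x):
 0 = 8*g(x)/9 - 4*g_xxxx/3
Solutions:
 g(x) = C1*exp(-2^(1/4)*3^(3/4)*x/3) + C2*exp(2^(1/4)*3^(3/4)*x/3) + C3*sin(2^(1/4)*3^(3/4)*x/3) + C4*cos(2^(1/4)*3^(3/4)*x/3)


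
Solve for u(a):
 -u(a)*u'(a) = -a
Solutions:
 u(a) = -sqrt(C1 + a^2)
 u(a) = sqrt(C1 + a^2)


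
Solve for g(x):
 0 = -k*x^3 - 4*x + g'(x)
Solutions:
 g(x) = C1 + k*x^4/4 + 2*x^2


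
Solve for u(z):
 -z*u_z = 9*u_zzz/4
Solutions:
 u(z) = C1 + Integral(C2*airyai(-2^(2/3)*3^(1/3)*z/3) + C3*airybi(-2^(2/3)*3^(1/3)*z/3), z)


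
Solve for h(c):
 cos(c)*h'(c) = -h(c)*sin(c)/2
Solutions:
 h(c) = C1*sqrt(cos(c))


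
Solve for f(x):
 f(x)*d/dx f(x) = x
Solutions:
 f(x) = -sqrt(C1 + x^2)
 f(x) = sqrt(C1 + x^2)


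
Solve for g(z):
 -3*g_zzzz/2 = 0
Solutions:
 g(z) = C1 + C2*z + C3*z^2 + C4*z^3


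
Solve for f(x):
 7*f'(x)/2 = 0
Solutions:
 f(x) = C1


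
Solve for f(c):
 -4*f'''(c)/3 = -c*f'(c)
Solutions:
 f(c) = C1 + Integral(C2*airyai(6^(1/3)*c/2) + C3*airybi(6^(1/3)*c/2), c)


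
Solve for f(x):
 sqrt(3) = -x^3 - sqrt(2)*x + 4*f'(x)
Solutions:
 f(x) = C1 + x^4/16 + sqrt(2)*x^2/8 + sqrt(3)*x/4


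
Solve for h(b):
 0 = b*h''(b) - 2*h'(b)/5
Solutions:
 h(b) = C1 + C2*b^(7/5)


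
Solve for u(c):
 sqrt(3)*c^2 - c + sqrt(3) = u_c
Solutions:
 u(c) = C1 + sqrt(3)*c^3/3 - c^2/2 + sqrt(3)*c


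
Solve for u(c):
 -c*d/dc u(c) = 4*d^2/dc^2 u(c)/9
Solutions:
 u(c) = C1 + C2*erf(3*sqrt(2)*c/4)


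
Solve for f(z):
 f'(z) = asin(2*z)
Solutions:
 f(z) = C1 + z*asin(2*z) + sqrt(1 - 4*z^2)/2


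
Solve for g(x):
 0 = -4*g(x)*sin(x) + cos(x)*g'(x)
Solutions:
 g(x) = C1/cos(x)^4


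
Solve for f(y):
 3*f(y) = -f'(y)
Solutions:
 f(y) = C1*exp(-3*y)


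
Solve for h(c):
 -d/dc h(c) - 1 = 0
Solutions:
 h(c) = C1 - c


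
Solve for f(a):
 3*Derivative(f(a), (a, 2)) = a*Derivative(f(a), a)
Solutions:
 f(a) = C1 + C2*erfi(sqrt(6)*a/6)


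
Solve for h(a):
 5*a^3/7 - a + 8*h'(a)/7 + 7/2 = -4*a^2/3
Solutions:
 h(a) = C1 - 5*a^4/32 - 7*a^3/18 + 7*a^2/16 - 49*a/16


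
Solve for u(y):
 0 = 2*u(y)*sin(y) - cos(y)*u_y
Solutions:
 u(y) = C1/cos(y)^2


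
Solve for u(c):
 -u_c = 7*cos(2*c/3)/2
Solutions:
 u(c) = C1 - 21*sin(2*c/3)/4


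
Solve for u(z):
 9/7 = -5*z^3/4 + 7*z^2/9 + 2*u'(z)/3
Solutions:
 u(z) = C1 + 15*z^4/32 - 7*z^3/18 + 27*z/14


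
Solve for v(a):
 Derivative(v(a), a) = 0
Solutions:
 v(a) = C1


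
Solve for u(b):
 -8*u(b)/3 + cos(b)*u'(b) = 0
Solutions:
 u(b) = C1*(sin(b) + 1)^(4/3)/(sin(b) - 1)^(4/3)


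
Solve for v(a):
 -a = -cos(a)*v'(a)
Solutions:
 v(a) = C1 + Integral(a/cos(a), a)


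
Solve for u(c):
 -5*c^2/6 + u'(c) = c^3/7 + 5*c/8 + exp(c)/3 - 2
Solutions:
 u(c) = C1 + c^4/28 + 5*c^3/18 + 5*c^2/16 - 2*c + exp(c)/3


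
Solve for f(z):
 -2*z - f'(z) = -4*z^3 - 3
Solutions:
 f(z) = C1 + z^4 - z^2 + 3*z


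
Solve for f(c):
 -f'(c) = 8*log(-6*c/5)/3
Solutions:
 f(c) = C1 - 8*c*log(-c)/3 + 8*c*(-log(6) + 1 + log(5))/3


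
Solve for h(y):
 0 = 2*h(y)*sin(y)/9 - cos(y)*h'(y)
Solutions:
 h(y) = C1/cos(y)^(2/9)


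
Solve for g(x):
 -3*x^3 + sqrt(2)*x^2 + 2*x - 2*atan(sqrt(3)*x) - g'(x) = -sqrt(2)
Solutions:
 g(x) = C1 - 3*x^4/4 + sqrt(2)*x^3/3 + x^2 - 2*x*atan(sqrt(3)*x) + sqrt(2)*x + sqrt(3)*log(3*x^2 + 1)/3


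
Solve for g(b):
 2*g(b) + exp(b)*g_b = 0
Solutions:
 g(b) = C1*exp(2*exp(-b))


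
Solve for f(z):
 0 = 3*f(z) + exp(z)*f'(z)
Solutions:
 f(z) = C1*exp(3*exp(-z))


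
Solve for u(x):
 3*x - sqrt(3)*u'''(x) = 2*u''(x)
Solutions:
 u(x) = C1 + C2*x + C3*exp(-2*sqrt(3)*x/3) + x^3/4 - 3*sqrt(3)*x^2/8


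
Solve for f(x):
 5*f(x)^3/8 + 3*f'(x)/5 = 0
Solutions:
 f(x) = -2*sqrt(3)*sqrt(-1/(C1 - 25*x))
 f(x) = 2*sqrt(3)*sqrt(-1/(C1 - 25*x))


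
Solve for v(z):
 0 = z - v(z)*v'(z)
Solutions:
 v(z) = -sqrt(C1 + z^2)
 v(z) = sqrt(C1 + z^2)


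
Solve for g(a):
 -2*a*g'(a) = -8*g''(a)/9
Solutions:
 g(a) = C1 + C2*erfi(3*sqrt(2)*a/4)


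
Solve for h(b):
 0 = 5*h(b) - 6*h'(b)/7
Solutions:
 h(b) = C1*exp(35*b/6)


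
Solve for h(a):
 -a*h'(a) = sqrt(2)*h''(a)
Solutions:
 h(a) = C1 + C2*erf(2^(1/4)*a/2)


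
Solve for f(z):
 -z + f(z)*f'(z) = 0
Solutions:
 f(z) = -sqrt(C1 + z^2)
 f(z) = sqrt(C1 + z^2)


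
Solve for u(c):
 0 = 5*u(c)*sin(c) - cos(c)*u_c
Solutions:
 u(c) = C1/cos(c)^5


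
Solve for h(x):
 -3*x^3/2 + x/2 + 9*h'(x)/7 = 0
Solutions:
 h(x) = C1 + 7*x^4/24 - 7*x^2/36


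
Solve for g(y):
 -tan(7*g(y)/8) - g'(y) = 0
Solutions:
 g(y) = -8*asin(C1*exp(-7*y/8))/7 + 8*pi/7
 g(y) = 8*asin(C1*exp(-7*y/8))/7


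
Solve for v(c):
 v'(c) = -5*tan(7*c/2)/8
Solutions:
 v(c) = C1 + 5*log(cos(7*c/2))/28


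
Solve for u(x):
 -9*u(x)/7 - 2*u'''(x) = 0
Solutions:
 u(x) = C3*exp(-42^(2/3)*x/14) + (C1*sin(3*14^(2/3)*3^(1/6)*x/28) + C2*cos(3*14^(2/3)*3^(1/6)*x/28))*exp(42^(2/3)*x/28)


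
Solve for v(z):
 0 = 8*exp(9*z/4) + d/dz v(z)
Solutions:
 v(z) = C1 - 32*exp(9*z/4)/9


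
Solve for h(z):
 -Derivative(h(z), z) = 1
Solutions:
 h(z) = C1 - z


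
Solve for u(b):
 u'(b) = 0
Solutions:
 u(b) = C1


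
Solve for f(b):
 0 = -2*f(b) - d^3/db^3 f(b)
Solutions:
 f(b) = C3*exp(-2^(1/3)*b) + (C1*sin(2^(1/3)*sqrt(3)*b/2) + C2*cos(2^(1/3)*sqrt(3)*b/2))*exp(2^(1/3)*b/2)


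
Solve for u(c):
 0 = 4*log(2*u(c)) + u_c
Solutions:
 Integral(1/(log(_y) + log(2)), (_y, u(c)))/4 = C1 - c


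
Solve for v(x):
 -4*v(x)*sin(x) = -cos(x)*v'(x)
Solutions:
 v(x) = C1/cos(x)^4


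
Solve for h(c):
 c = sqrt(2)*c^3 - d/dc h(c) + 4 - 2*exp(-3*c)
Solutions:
 h(c) = C1 + sqrt(2)*c^4/4 - c^2/2 + 4*c + 2*exp(-3*c)/3


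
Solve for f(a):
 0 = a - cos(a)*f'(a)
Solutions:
 f(a) = C1 + Integral(a/cos(a), a)


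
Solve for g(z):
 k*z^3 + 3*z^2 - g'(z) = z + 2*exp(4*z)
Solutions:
 g(z) = C1 + k*z^4/4 + z^3 - z^2/2 - exp(4*z)/2


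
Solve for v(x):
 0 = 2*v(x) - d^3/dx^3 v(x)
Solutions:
 v(x) = C3*exp(2^(1/3)*x) + (C1*sin(2^(1/3)*sqrt(3)*x/2) + C2*cos(2^(1/3)*sqrt(3)*x/2))*exp(-2^(1/3)*x/2)


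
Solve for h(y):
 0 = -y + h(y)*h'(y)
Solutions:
 h(y) = -sqrt(C1 + y^2)
 h(y) = sqrt(C1 + y^2)


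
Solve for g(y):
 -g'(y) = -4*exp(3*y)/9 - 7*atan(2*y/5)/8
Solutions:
 g(y) = C1 + 7*y*atan(2*y/5)/8 + 4*exp(3*y)/27 - 35*log(4*y^2 + 25)/32


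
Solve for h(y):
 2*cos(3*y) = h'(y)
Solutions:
 h(y) = C1 + 2*sin(3*y)/3


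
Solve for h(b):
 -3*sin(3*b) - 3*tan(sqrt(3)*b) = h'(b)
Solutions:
 h(b) = C1 + sqrt(3)*log(cos(sqrt(3)*b)) + cos(3*b)


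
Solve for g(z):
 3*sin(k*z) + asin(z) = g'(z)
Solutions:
 g(z) = C1 + z*asin(z) + sqrt(1 - z^2) + 3*Piecewise((-cos(k*z)/k, Ne(k, 0)), (0, True))


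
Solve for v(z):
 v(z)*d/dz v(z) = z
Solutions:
 v(z) = -sqrt(C1 + z^2)
 v(z) = sqrt(C1 + z^2)


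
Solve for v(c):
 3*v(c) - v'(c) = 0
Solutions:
 v(c) = C1*exp(3*c)


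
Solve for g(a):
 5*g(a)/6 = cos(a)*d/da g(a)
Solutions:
 g(a) = C1*(sin(a) + 1)^(5/12)/(sin(a) - 1)^(5/12)


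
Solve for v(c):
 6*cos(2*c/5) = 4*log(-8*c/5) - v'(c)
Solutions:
 v(c) = C1 + 4*c*log(-c) - 4*c*log(5) - 4*c + 12*c*log(2) - 15*sin(2*c/5)


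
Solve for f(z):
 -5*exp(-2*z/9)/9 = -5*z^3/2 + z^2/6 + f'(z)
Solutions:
 f(z) = C1 + 5*z^4/8 - z^3/18 + 5*exp(-2*z/9)/2


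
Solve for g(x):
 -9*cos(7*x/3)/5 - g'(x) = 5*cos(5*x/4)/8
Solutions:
 g(x) = C1 - sin(5*x/4)/2 - 27*sin(7*x/3)/35


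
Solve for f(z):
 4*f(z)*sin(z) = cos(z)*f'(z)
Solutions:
 f(z) = C1/cos(z)^4


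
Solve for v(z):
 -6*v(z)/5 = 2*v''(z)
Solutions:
 v(z) = C1*sin(sqrt(15)*z/5) + C2*cos(sqrt(15)*z/5)


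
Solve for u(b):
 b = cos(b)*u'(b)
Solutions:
 u(b) = C1 + Integral(b/cos(b), b)


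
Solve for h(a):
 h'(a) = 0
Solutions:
 h(a) = C1


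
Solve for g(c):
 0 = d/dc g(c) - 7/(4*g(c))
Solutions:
 g(c) = -sqrt(C1 + 14*c)/2
 g(c) = sqrt(C1 + 14*c)/2


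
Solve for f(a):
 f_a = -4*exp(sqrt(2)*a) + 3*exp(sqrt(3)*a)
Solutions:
 f(a) = C1 - 2*sqrt(2)*exp(sqrt(2)*a) + sqrt(3)*exp(sqrt(3)*a)


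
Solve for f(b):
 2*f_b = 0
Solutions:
 f(b) = C1


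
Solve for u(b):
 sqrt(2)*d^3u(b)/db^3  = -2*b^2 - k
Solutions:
 u(b) = C1 + C2*b + C3*b^2 - sqrt(2)*b^5/60 - sqrt(2)*b^3*k/12


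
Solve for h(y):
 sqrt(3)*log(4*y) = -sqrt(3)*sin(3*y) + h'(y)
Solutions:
 h(y) = C1 + sqrt(3)*y*(log(y) - 1) + 2*sqrt(3)*y*log(2) - sqrt(3)*cos(3*y)/3


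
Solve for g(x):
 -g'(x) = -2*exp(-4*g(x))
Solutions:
 g(x) = log(-I*(C1 + 8*x)^(1/4))
 g(x) = log(I*(C1 + 8*x)^(1/4))
 g(x) = log(-(C1 + 8*x)^(1/4))
 g(x) = log(C1 + 8*x)/4


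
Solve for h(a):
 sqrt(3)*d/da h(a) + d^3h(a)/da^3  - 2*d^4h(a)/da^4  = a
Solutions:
 h(a) = C1 + C2*exp(a*(-(1 + 54*sqrt(3) + sqrt(-1 + (1 + 54*sqrt(3))^2))^(1/3) - 1/(1 + 54*sqrt(3) + sqrt(-1 + (1 + 54*sqrt(3))^2))^(1/3) + 2)/12)*sin(sqrt(3)*a*(-(1 + 54*sqrt(3) + sqrt(-1 + (1 + 54*sqrt(3))^2))^(1/3) + (1 + 54*sqrt(3) + sqrt(-1 + (1 + 54*sqrt(3))^2))^(-1/3))/12) + C3*exp(a*(-(1 + 54*sqrt(3) + sqrt(-1 + (1 + 54*sqrt(3))^2))^(1/3) - 1/(1 + 54*sqrt(3) + sqrt(-1 + (1 + 54*sqrt(3))^2))^(1/3) + 2)/12)*cos(sqrt(3)*a*(-(1 + 54*sqrt(3) + sqrt(-1 + (1 + 54*sqrt(3))^2))^(1/3) + (1 + 54*sqrt(3) + sqrt(-1 + (1 + 54*sqrt(3))^2))^(-1/3))/12) + C4*exp(a*((1 + 54*sqrt(3) + sqrt(-1 + (1 + 54*sqrt(3))^2))^(-1/3) + 1 + (1 + 54*sqrt(3) + sqrt(-1 + (1 + 54*sqrt(3))^2))^(1/3))/6) + sqrt(3)*a^2/6


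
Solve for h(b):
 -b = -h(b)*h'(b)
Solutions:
 h(b) = -sqrt(C1 + b^2)
 h(b) = sqrt(C1 + b^2)


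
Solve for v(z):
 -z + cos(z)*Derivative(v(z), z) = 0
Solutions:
 v(z) = C1 + Integral(z/cos(z), z)


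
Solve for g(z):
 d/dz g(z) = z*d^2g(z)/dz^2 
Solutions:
 g(z) = C1 + C2*z^2


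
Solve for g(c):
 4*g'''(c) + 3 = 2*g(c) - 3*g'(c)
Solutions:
 g(c) = C3*exp(c/2) + (C1*sin(sqrt(15)*c/4) + C2*cos(sqrt(15)*c/4))*exp(-c/4) + 3/2


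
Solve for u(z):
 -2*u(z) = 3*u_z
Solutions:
 u(z) = C1*exp(-2*z/3)


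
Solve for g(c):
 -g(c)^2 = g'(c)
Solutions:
 g(c) = 1/(C1 + c)


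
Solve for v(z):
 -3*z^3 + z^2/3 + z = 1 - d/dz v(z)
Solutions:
 v(z) = C1 + 3*z^4/4 - z^3/9 - z^2/2 + z


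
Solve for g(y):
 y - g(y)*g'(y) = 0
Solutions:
 g(y) = -sqrt(C1 + y^2)
 g(y) = sqrt(C1 + y^2)


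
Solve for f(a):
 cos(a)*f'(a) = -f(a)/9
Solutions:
 f(a) = C1*(sin(a) - 1)^(1/18)/(sin(a) + 1)^(1/18)


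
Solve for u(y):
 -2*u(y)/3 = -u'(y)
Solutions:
 u(y) = C1*exp(2*y/3)


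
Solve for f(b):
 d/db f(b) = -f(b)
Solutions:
 f(b) = C1*exp(-b)


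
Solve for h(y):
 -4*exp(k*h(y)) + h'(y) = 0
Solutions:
 h(y) = Piecewise((log(-1/(C1*k + 4*k*y))/k, Ne(k, 0)), (nan, True))
 h(y) = Piecewise((C1 + 4*y, Eq(k, 0)), (nan, True))


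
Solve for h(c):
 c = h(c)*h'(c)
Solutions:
 h(c) = -sqrt(C1 + c^2)
 h(c) = sqrt(C1 + c^2)


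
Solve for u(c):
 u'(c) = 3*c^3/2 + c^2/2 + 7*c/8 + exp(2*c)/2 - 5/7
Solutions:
 u(c) = C1 + 3*c^4/8 + c^3/6 + 7*c^2/16 - 5*c/7 + exp(2*c)/4


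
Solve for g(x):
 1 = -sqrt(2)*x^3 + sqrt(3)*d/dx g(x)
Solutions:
 g(x) = C1 + sqrt(6)*x^4/12 + sqrt(3)*x/3


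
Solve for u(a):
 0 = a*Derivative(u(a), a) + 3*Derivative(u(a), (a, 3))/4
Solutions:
 u(a) = C1 + Integral(C2*airyai(-6^(2/3)*a/3) + C3*airybi(-6^(2/3)*a/3), a)


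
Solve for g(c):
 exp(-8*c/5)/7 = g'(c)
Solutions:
 g(c) = C1 - 5*exp(-8*c/5)/56


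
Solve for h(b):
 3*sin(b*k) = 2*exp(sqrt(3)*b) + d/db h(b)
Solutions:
 h(b) = C1 - 2*sqrt(3)*exp(sqrt(3)*b)/3 - 3*cos(b*k)/k


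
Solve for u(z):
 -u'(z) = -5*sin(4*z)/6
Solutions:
 u(z) = C1 - 5*cos(4*z)/24


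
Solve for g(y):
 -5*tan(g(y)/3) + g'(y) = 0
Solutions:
 g(y) = -3*asin(C1*exp(5*y/3)) + 3*pi
 g(y) = 3*asin(C1*exp(5*y/3))


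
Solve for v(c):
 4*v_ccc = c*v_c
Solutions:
 v(c) = C1 + Integral(C2*airyai(2^(1/3)*c/2) + C3*airybi(2^(1/3)*c/2), c)


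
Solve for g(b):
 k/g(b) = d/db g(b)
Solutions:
 g(b) = -sqrt(C1 + 2*b*k)
 g(b) = sqrt(C1 + 2*b*k)


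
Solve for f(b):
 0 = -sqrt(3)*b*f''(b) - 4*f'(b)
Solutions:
 f(b) = C1 + C2*b^(1 - 4*sqrt(3)/3)


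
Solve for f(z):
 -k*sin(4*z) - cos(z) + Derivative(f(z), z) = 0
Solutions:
 f(z) = C1 - k*cos(4*z)/4 + sin(z)


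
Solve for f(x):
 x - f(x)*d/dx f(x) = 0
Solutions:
 f(x) = -sqrt(C1 + x^2)
 f(x) = sqrt(C1 + x^2)


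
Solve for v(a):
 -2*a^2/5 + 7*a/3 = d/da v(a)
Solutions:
 v(a) = C1 - 2*a^3/15 + 7*a^2/6


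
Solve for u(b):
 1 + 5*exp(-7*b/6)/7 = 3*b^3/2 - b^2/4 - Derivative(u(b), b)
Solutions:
 u(b) = C1 + 3*b^4/8 - b^3/12 - b + 30*exp(-7*b/6)/49


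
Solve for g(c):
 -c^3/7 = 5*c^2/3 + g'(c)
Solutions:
 g(c) = C1 - c^4/28 - 5*c^3/9


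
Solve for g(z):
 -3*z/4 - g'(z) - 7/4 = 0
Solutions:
 g(z) = C1 - 3*z^2/8 - 7*z/4


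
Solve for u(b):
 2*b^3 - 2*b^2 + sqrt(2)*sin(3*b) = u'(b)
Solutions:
 u(b) = C1 + b^4/2 - 2*b^3/3 - sqrt(2)*cos(3*b)/3


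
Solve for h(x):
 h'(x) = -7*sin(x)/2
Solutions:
 h(x) = C1 + 7*cos(x)/2


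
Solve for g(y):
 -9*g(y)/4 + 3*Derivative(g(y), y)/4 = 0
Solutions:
 g(y) = C1*exp(3*y)


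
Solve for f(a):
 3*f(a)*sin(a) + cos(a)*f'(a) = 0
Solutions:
 f(a) = C1*cos(a)^3


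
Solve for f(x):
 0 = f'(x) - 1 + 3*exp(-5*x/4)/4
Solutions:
 f(x) = C1 + x + 3*exp(-5*x/4)/5


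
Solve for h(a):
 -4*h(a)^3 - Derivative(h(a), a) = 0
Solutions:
 h(a) = -sqrt(2)*sqrt(-1/(C1 - 4*a))/2
 h(a) = sqrt(2)*sqrt(-1/(C1 - 4*a))/2


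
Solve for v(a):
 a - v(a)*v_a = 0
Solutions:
 v(a) = -sqrt(C1 + a^2)
 v(a) = sqrt(C1 + a^2)


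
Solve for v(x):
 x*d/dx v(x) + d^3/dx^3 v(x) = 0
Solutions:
 v(x) = C1 + Integral(C2*airyai(-x) + C3*airybi(-x), x)


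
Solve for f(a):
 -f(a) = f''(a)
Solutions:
 f(a) = C1*sin(a) + C2*cos(a)


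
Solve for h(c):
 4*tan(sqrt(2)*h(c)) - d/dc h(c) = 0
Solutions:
 h(c) = sqrt(2)*(pi - asin(C1*exp(4*sqrt(2)*c)))/2
 h(c) = sqrt(2)*asin(C1*exp(4*sqrt(2)*c))/2


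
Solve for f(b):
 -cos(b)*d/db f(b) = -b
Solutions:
 f(b) = C1 + Integral(b/cos(b), b)


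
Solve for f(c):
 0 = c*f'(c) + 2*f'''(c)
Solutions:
 f(c) = C1 + Integral(C2*airyai(-2^(2/3)*c/2) + C3*airybi(-2^(2/3)*c/2), c)


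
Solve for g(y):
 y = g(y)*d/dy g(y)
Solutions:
 g(y) = -sqrt(C1 + y^2)
 g(y) = sqrt(C1 + y^2)


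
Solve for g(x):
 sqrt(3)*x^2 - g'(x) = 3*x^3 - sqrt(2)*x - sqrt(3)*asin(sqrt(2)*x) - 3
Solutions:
 g(x) = C1 - 3*x^4/4 + sqrt(3)*x^3/3 + sqrt(2)*x^2/2 + 3*x + sqrt(3)*(x*asin(sqrt(2)*x) + sqrt(2)*sqrt(1 - 2*x^2)/2)


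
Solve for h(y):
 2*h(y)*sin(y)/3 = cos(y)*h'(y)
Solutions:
 h(y) = C1/cos(y)^(2/3)


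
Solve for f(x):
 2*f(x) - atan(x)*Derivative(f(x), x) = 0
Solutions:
 f(x) = C1*exp(2*Integral(1/atan(x), x))


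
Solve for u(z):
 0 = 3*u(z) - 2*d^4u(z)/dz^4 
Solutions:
 u(z) = C1*exp(-2^(3/4)*3^(1/4)*z/2) + C2*exp(2^(3/4)*3^(1/4)*z/2) + C3*sin(2^(3/4)*3^(1/4)*z/2) + C4*cos(2^(3/4)*3^(1/4)*z/2)


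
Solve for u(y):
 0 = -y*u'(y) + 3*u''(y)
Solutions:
 u(y) = C1 + C2*erfi(sqrt(6)*y/6)


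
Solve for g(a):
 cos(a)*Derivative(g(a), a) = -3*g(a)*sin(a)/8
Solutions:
 g(a) = C1*cos(a)^(3/8)


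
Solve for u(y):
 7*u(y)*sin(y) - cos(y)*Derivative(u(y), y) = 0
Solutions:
 u(y) = C1/cos(y)^7


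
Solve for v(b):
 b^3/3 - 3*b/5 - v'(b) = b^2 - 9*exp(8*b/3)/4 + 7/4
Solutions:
 v(b) = C1 + b^4/12 - b^3/3 - 3*b^2/10 - 7*b/4 + 27*exp(8*b/3)/32


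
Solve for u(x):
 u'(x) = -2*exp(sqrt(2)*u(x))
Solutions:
 u(x) = sqrt(2)*(2*log(1/(C1 + 2*x)) - log(2))/4


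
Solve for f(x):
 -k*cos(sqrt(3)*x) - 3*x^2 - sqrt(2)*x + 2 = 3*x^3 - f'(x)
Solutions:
 f(x) = C1 + sqrt(3)*k*sin(sqrt(3)*x)/3 + 3*x^4/4 + x^3 + sqrt(2)*x^2/2 - 2*x


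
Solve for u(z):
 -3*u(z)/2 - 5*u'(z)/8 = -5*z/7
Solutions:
 u(z) = C1*exp(-12*z/5) + 10*z/21 - 25/126


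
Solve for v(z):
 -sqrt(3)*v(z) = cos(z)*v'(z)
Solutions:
 v(z) = C1*(sin(z) - 1)^(sqrt(3)/2)/(sin(z) + 1)^(sqrt(3)/2)


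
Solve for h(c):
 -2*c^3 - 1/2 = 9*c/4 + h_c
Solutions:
 h(c) = C1 - c^4/2 - 9*c^2/8 - c/2


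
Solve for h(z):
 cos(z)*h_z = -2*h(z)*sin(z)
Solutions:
 h(z) = C1*cos(z)^2


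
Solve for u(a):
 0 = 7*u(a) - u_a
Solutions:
 u(a) = C1*exp(7*a)


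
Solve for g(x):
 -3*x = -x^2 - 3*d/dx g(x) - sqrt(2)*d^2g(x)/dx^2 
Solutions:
 g(x) = C1 + C2*exp(-3*sqrt(2)*x/2) - x^3/9 + sqrt(2)*x^2/9 + x^2/2 - sqrt(2)*x/3 - 4*x/27


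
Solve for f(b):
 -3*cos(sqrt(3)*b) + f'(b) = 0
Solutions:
 f(b) = C1 + sqrt(3)*sin(sqrt(3)*b)


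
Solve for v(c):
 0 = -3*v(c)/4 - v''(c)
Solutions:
 v(c) = C1*sin(sqrt(3)*c/2) + C2*cos(sqrt(3)*c/2)


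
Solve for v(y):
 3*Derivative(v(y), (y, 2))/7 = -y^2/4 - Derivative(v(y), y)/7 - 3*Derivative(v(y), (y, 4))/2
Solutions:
 v(y) = C1 + C2*exp(-21^(1/3)*y*(-(21 + sqrt(609))^(1/3) + 2*21^(1/3)/(21 + sqrt(609))^(1/3))/42)*sin(3^(1/6)*7^(1/3)*y*(6*7^(1/3)/(21 + sqrt(609))^(1/3) + 3^(2/3)*(21 + sqrt(609))^(1/3))/42) + C3*exp(-21^(1/3)*y*(-(21 + sqrt(609))^(1/3) + 2*21^(1/3)/(21 + sqrt(609))^(1/3))/42)*cos(3^(1/6)*7^(1/3)*y*(6*7^(1/3)/(21 + sqrt(609))^(1/3) + 3^(2/3)*(21 + sqrt(609))^(1/3))/42) + C4*exp(21^(1/3)*y*(-(21 + sqrt(609))^(1/3) + 2*21^(1/3)/(21 + sqrt(609))^(1/3))/21) - 7*y^3/12 + 21*y^2/4 - 63*y/2


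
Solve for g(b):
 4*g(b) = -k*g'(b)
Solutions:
 g(b) = C1*exp(-4*b/k)


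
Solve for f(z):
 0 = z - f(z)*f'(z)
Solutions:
 f(z) = -sqrt(C1 + z^2)
 f(z) = sqrt(C1 + z^2)


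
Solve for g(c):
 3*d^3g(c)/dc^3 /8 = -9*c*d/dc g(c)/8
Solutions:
 g(c) = C1 + Integral(C2*airyai(-3^(1/3)*c) + C3*airybi(-3^(1/3)*c), c)


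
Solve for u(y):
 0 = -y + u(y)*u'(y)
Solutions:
 u(y) = -sqrt(C1 + y^2)
 u(y) = sqrt(C1 + y^2)


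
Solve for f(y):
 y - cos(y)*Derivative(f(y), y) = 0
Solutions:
 f(y) = C1 + Integral(y/cos(y), y)


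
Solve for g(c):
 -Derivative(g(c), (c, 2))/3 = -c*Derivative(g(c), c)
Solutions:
 g(c) = C1 + C2*erfi(sqrt(6)*c/2)


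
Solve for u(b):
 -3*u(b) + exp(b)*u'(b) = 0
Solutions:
 u(b) = C1*exp(-3*exp(-b))


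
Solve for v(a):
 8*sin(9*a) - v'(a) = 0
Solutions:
 v(a) = C1 - 8*cos(9*a)/9


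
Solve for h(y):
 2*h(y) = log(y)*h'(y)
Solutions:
 h(y) = C1*exp(2*li(y))


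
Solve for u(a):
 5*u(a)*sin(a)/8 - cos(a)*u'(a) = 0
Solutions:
 u(a) = C1/cos(a)^(5/8)


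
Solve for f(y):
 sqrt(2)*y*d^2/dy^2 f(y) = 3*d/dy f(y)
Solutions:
 f(y) = C1 + C2*y^(1 + 3*sqrt(2)/2)


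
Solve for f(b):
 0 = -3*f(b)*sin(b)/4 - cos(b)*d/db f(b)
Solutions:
 f(b) = C1*cos(b)^(3/4)


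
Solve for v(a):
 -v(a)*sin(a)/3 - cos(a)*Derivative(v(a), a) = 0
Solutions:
 v(a) = C1*cos(a)^(1/3)


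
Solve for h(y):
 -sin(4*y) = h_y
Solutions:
 h(y) = C1 + cos(4*y)/4


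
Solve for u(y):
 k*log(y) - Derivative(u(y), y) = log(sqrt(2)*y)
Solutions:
 u(y) = C1 + k*y*log(y) - k*y - y*log(y) - y*log(2)/2 + y


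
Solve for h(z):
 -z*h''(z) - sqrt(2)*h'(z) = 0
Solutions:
 h(z) = C1 + C2*z^(1 - sqrt(2))


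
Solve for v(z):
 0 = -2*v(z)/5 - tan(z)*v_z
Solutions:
 v(z) = C1/sin(z)^(2/5)


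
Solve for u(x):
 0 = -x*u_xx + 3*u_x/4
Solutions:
 u(x) = C1 + C2*x^(7/4)


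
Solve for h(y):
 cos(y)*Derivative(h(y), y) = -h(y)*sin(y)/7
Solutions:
 h(y) = C1*cos(y)^(1/7)


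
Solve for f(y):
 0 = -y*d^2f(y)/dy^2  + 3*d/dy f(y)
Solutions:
 f(y) = C1 + C2*y^4


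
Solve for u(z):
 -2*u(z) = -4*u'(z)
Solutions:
 u(z) = C1*exp(z/2)


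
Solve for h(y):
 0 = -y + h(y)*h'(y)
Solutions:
 h(y) = -sqrt(C1 + y^2)
 h(y) = sqrt(C1 + y^2)


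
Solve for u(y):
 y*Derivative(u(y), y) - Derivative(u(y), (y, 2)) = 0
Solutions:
 u(y) = C1 + C2*erfi(sqrt(2)*y/2)


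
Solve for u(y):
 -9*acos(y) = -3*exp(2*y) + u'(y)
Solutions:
 u(y) = C1 - 9*y*acos(y) + 9*sqrt(1 - y^2) + 3*exp(2*y)/2


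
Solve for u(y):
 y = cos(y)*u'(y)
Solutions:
 u(y) = C1 + Integral(y/cos(y), y)


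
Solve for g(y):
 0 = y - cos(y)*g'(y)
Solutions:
 g(y) = C1 + Integral(y/cos(y), y)


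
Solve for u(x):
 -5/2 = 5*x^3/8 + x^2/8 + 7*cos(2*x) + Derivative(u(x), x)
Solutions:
 u(x) = C1 - 5*x^4/32 - x^3/24 - 5*x/2 - 7*sin(x)*cos(x)


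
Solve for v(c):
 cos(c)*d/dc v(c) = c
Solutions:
 v(c) = C1 + Integral(c/cos(c), c)


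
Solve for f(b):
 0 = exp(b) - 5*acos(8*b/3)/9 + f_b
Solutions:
 f(b) = C1 + 5*b*acos(8*b/3)/9 - 5*sqrt(9 - 64*b^2)/72 - exp(b)


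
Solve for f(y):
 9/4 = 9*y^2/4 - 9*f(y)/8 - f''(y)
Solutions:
 f(y) = C1*sin(3*sqrt(2)*y/4) + C2*cos(3*sqrt(2)*y/4) + 2*y^2 - 50/9


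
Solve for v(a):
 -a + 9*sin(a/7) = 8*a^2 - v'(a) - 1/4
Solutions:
 v(a) = C1 + 8*a^3/3 + a^2/2 - a/4 + 63*cos(a/7)


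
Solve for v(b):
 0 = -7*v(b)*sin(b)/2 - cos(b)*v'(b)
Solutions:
 v(b) = C1*cos(b)^(7/2)


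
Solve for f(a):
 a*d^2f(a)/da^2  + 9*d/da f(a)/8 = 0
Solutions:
 f(a) = C1 + C2/a^(1/8)


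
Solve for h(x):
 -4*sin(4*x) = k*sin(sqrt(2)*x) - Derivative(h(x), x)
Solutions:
 h(x) = C1 - sqrt(2)*k*cos(sqrt(2)*x)/2 - cos(4*x)


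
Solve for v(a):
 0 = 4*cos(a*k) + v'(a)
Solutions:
 v(a) = C1 - 4*sin(a*k)/k


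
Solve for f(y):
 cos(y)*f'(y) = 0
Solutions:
 f(y) = C1


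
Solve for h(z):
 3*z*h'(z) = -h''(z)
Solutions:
 h(z) = C1 + C2*erf(sqrt(6)*z/2)


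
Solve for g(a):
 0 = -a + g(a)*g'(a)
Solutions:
 g(a) = -sqrt(C1 + a^2)
 g(a) = sqrt(C1 + a^2)


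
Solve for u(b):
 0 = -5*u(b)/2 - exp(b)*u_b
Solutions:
 u(b) = C1*exp(5*exp(-b)/2)


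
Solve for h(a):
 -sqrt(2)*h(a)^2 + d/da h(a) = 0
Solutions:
 h(a) = -1/(C1 + sqrt(2)*a)


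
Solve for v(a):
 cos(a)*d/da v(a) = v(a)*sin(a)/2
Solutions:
 v(a) = C1/sqrt(cos(a))


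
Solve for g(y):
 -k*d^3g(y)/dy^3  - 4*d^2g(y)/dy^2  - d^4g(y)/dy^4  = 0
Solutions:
 g(y) = C1 + C2*y + C3*exp(y*(-k + sqrt(k^2 - 16))/2) + C4*exp(-y*(k + sqrt(k^2 - 16))/2)


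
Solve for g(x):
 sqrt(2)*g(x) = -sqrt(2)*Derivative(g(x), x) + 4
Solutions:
 g(x) = C1*exp(-x) + 2*sqrt(2)


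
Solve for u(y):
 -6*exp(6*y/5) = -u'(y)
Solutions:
 u(y) = C1 + 5*exp(6*y/5)


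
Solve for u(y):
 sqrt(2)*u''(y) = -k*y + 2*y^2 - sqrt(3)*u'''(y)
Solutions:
 u(y) = C1 + C2*y + C3*exp(-sqrt(6)*y/3) + sqrt(2)*y^4/12 + y^3*(-sqrt(2)*k - 4*sqrt(3))/12 + y^2*(sqrt(3)*k + 6*sqrt(2))/4


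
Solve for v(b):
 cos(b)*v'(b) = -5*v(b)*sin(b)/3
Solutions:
 v(b) = C1*cos(b)^(5/3)


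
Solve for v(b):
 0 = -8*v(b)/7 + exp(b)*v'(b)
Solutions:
 v(b) = C1*exp(-8*exp(-b)/7)


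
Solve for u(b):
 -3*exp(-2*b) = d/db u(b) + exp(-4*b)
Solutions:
 u(b) = C1 + 3*exp(-2*b)/2 + exp(-4*b)/4


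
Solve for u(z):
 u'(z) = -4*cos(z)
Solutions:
 u(z) = C1 - 4*sin(z)


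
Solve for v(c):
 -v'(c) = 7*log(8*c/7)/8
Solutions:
 v(c) = C1 - 7*c*log(c)/8 - 21*c*log(2)/8 + 7*c/8 + 7*c*log(7)/8


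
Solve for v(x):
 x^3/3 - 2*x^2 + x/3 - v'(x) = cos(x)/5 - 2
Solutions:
 v(x) = C1 + x^4/12 - 2*x^3/3 + x^2/6 + 2*x - sin(x)/5


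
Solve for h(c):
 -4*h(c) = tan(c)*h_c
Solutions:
 h(c) = C1/sin(c)^4


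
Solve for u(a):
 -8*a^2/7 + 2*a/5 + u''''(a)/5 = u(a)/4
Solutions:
 u(a) = C1*exp(-sqrt(2)*5^(1/4)*a/2) + C2*exp(sqrt(2)*5^(1/4)*a/2) + C3*sin(sqrt(2)*5^(1/4)*a/2) + C4*cos(sqrt(2)*5^(1/4)*a/2) - 32*a^2/7 + 8*a/5


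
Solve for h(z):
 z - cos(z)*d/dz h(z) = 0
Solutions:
 h(z) = C1 + Integral(z/cos(z), z)


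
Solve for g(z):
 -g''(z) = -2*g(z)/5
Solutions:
 g(z) = C1*exp(-sqrt(10)*z/5) + C2*exp(sqrt(10)*z/5)


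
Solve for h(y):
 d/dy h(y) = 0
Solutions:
 h(y) = C1


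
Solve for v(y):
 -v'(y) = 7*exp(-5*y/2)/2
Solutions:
 v(y) = C1 + 7*exp(-5*y/2)/5


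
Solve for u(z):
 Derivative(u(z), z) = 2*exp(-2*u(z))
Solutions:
 u(z) = log(-sqrt(C1 + 4*z))
 u(z) = log(C1 + 4*z)/2


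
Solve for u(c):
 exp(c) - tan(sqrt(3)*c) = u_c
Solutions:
 u(c) = C1 + exp(c) + sqrt(3)*log(cos(sqrt(3)*c))/3


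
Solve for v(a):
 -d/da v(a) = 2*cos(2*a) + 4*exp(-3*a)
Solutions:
 v(a) = C1 - sin(2*a) + 4*exp(-3*a)/3


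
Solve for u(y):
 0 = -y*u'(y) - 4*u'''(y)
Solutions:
 u(y) = C1 + Integral(C2*airyai(-2^(1/3)*y/2) + C3*airybi(-2^(1/3)*y/2), y)


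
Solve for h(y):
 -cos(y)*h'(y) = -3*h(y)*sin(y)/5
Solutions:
 h(y) = C1/cos(y)^(3/5)


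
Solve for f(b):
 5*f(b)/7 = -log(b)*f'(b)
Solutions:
 f(b) = C1*exp(-5*li(b)/7)


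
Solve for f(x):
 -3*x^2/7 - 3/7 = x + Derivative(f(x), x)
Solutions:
 f(x) = C1 - x^3/7 - x^2/2 - 3*x/7


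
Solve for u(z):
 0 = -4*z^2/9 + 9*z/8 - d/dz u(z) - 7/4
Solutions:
 u(z) = C1 - 4*z^3/27 + 9*z^2/16 - 7*z/4


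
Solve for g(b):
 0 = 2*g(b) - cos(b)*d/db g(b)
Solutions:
 g(b) = C1*(sin(b) + 1)/(sin(b) - 1)


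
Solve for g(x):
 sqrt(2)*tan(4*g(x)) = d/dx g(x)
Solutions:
 g(x) = -asin(C1*exp(4*sqrt(2)*x))/4 + pi/4
 g(x) = asin(C1*exp(4*sqrt(2)*x))/4


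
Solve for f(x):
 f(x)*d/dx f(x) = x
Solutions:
 f(x) = -sqrt(C1 + x^2)
 f(x) = sqrt(C1 + x^2)


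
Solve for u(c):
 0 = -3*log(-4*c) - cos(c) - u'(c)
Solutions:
 u(c) = C1 - 3*c*log(-c) - 6*c*log(2) + 3*c - sin(c)


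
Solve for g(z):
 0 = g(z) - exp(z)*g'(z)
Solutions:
 g(z) = C1*exp(-exp(-z))


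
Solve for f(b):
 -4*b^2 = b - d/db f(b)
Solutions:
 f(b) = C1 + 4*b^3/3 + b^2/2


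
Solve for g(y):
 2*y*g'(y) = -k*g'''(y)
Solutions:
 g(y) = C1 + Integral(C2*airyai(2^(1/3)*y*(-1/k)^(1/3)) + C3*airybi(2^(1/3)*y*(-1/k)^(1/3)), y)


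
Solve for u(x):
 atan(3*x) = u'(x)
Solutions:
 u(x) = C1 + x*atan(3*x) - log(9*x^2 + 1)/6


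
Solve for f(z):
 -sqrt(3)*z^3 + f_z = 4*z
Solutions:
 f(z) = C1 + sqrt(3)*z^4/4 + 2*z^2


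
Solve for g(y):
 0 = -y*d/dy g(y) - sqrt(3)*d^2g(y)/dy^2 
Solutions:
 g(y) = C1 + C2*erf(sqrt(2)*3^(3/4)*y/6)


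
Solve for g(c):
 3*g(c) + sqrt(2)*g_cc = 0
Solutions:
 g(c) = C1*sin(2^(3/4)*sqrt(3)*c/2) + C2*cos(2^(3/4)*sqrt(3)*c/2)


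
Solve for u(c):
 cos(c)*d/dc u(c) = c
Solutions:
 u(c) = C1 + Integral(c/cos(c), c)


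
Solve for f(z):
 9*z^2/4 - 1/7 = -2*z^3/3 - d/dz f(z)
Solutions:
 f(z) = C1 - z^4/6 - 3*z^3/4 + z/7


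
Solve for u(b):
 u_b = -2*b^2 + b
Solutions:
 u(b) = C1 - 2*b^3/3 + b^2/2


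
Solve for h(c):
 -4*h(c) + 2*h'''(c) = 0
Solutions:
 h(c) = C3*exp(2^(1/3)*c) + (C1*sin(2^(1/3)*sqrt(3)*c/2) + C2*cos(2^(1/3)*sqrt(3)*c/2))*exp(-2^(1/3)*c/2)


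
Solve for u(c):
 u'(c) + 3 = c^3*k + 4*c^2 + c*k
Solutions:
 u(c) = C1 + c^4*k/4 + 4*c^3/3 + c^2*k/2 - 3*c


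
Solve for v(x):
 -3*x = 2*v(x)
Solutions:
 v(x) = -3*x/2


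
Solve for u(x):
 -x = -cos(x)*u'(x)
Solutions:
 u(x) = C1 + Integral(x/cos(x), x)


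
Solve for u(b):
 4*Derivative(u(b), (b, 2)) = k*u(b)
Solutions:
 u(b) = C1*exp(-b*sqrt(k)/2) + C2*exp(b*sqrt(k)/2)


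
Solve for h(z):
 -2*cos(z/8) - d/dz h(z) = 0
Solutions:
 h(z) = C1 - 16*sin(z/8)


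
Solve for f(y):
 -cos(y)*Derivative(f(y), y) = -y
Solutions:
 f(y) = C1 + Integral(y/cos(y), y)


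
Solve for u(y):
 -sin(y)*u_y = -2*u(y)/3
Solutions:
 u(y) = C1*(cos(y) - 1)^(1/3)/(cos(y) + 1)^(1/3)


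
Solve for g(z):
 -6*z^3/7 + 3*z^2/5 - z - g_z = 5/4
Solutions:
 g(z) = C1 - 3*z^4/14 + z^3/5 - z^2/2 - 5*z/4


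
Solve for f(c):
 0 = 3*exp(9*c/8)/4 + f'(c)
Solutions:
 f(c) = C1 - 2*exp(9*c/8)/3


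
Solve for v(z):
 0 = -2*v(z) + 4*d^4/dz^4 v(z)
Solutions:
 v(z) = C1*exp(-2^(3/4)*z/2) + C2*exp(2^(3/4)*z/2) + C3*sin(2^(3/4)*z/2) + C4*cos(2^(3/4)*z/2)


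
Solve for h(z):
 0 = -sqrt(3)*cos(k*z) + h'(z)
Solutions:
 h(z) = C1 + sqrt(3)*sin(k*z)/k


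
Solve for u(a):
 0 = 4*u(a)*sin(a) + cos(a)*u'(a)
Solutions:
 u(a) = C1*cos(a)^4


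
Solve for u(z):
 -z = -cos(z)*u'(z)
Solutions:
 u(z) = C1 + Integral(z/cos(z), z)


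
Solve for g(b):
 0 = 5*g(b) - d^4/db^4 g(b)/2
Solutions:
 g(b) = C1*exp(-10^(1/4)*b) + C2*exp(10^(1/4)*b) + C3*sin(10^(1/4)*b) + C4*cos(10^(1/4)*b)


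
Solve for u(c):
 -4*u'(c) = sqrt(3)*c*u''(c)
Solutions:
 u(c) = C1 + C2*c^(1 - 4*sqrt(3)/3)


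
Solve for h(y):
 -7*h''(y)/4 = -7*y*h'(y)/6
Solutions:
 h(y) = C1 + C2*erfi(sqrt(3)*y/3)


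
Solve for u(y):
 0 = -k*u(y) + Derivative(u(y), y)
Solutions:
 u(y) = C1*exp(k*y)


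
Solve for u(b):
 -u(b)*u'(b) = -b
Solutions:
 u(b) = -sqrt(C1 + b^2)
 u(b) = sqrt(C1 + b^2)


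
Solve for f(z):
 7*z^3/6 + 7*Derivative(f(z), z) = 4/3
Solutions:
 f(z) = C1 - z^4/24 + 4*z/21


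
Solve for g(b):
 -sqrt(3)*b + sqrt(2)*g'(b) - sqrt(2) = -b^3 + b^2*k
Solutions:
 g(b) = C1 - sqrt(2)*b^4/8 + sqrt(2)*b^3*k/6 + sqrt(6)*b^2/4 + b


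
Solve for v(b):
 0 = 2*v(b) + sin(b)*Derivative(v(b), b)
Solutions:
 v(b) = C1*(cos(b) + 1)/(cos(b) - 1)


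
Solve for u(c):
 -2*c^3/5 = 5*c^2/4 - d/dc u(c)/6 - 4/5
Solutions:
 u(c) = C1 + 3*c^4/5 + 5*c^3/2 - 24*c/5


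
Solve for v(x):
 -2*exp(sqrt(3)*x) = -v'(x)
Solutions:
 v(x) = C1 + 2*sqrt(3)*exp(sqrt(3)*x)/3


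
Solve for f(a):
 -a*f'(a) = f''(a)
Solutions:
 f(a) = C1 + C2*erf(sqrt(2)*a/2)


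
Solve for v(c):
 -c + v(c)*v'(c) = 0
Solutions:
 v(c) = -sqrt(C1 + c^2)
 v(c) = sqrt(C1 + c^2)


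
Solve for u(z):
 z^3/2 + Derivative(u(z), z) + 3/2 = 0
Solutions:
 u(z) = C1 - z^4/8 - 3*z/2


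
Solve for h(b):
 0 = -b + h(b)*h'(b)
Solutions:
 h(b) = -sqrt(C1 + b^2)
 h(b) = sqrt(C1 + b^2)


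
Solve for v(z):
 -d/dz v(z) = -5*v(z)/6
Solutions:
 v(z) = C1*exp(5*z/6)


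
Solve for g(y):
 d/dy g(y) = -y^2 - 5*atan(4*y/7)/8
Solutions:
 g(y) = C1 - y^3/3 - 5*y*atan(4*y/7)/8 + 35*log(16*y^2 + 49)/64


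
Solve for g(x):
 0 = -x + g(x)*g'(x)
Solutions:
 g(x) = -sqrt(C1 + x^2)
 g(x) = sqrt(C1 + x^2)


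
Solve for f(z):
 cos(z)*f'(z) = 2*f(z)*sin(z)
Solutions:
 f(z) = C1/cos(z)^2


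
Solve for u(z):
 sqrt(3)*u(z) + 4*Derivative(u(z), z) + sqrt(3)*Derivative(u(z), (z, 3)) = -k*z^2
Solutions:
 u(z) = C1*exp(2^(1/3)*z*(-8*sqrt(3)/(27 + sqrt(3)*sqrt(243 + 256*sqrt(3)))^(1/3) + 2^(1/3)*(27 + sqrt(3)*sqrt(243 + 256*sqrt(3)))^(1/3))/12)*sin(2^(1/3)*z*(2/(27 + sqrt(3)*sqrt(243 + 256*sqrt(3)))^(1/3) + 2^(1/3)*sqrt(3)*(27 + sqrt(3)*sqrt(243 + 256*sqrt(3)))^(1/3)/12)) + C2*exp(2^(1/3)*z*(-8*sqrt(3)/(27 + sqrt(3)*sqrt(243 + 256*sqrt(3)))^(1/3) + 2^(1/3)*(27 + sqrt(3)*sqrt(243 + 256*sqrt(3)))^(1/3))/12)*cos(2^(1/3)*z*(2/(27 + sqrt(3)*sqrt(243 + 256*sqrt(3)))^(1/3) + 2^(1/3)*sqrt(3)*(27 + sqrt(3)*sqrt(243 + 256*sqrt(3)))^(1/3)/12)) + C3*exp(-2^(1/3)*z*(-8*sqrt(3)/(27 + sqrt(3)*sqrt(243 + 256*sqrt(3)))^(1/3) + 2^(1/3)*(27 + sqrt(3)*sqrt(243 + 256*sqrt(3)))^(1/3))/6) - sqrt(3)*k*z^2/3 + 8*k*z/3 - 32*sqrt(3)*k/9


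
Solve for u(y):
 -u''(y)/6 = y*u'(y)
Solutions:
 u(y) = C1 + C2*erf(sqrt(3)*y)


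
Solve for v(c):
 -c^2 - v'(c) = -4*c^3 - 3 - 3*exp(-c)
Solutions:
 v(c) = C1 + c^4 - c^3/3 + 3*c - 3*exp(-c)


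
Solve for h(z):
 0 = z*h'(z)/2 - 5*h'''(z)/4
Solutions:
 h(z) = C1 + Integral(C2*airyai(2^(1/3)*5^(2/3)*z/5) + C3*airybi(2^(1/3)*5^(2/3)*z/5), z)


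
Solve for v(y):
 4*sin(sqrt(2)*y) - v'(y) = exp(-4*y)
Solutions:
 v(y) = C1 - 2*sqrt(2)*cos(sqrt(2)*y) + exp(-4*y)/4


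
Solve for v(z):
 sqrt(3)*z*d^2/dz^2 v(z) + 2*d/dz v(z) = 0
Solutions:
 v(z) = C1 + C2*z^(1 - 2*sqrt(3)/3)


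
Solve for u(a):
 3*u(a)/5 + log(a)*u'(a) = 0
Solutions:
 u(a) = C1*exp(-3*li(a)/5)


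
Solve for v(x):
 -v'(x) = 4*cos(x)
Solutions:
 v(x) = C1 - 4*sin(x)


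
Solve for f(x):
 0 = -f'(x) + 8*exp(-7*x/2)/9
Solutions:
 f(x) = C1 - 16*exp(-7*x/2)/63


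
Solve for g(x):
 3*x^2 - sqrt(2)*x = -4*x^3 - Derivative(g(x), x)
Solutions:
 g(x) = C1 - x^4 - x^3 + sqrt(2)*x^2/2


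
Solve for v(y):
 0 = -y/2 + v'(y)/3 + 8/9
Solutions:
 v(y) = C1 + 3*y^2/4 - 8*y/3


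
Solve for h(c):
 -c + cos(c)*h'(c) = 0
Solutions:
 h(c) = C1 + Integral(c/cos(c), c)


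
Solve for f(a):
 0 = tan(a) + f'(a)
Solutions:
 f(a) = C1 + log(cos(a))


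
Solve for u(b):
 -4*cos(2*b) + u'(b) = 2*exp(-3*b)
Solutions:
 u(b) = C1 + 2*sin(2*b) - 2*exp(-3*b)/3


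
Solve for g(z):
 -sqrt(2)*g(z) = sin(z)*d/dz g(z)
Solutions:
 g(z) = C1*(cos(z) + 1)^(sqrt(2)/2)/(cos(z) - 1)^(sqrt(2)/2)


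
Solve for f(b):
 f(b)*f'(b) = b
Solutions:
 f(b) = -sqrt(C1 + b^2)
 f(b) = sqrt(C1 + b^2)


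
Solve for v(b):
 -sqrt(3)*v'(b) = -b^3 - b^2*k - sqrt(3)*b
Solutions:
 v(b) = C1 + sqrt(3)*b^4/12 + sqrt(3)*b^3*k/9 + b^2/2


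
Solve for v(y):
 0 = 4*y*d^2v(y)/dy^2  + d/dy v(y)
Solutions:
 v(y) = C1 + C2*y^(3/4)


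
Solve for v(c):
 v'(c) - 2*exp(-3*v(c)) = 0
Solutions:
 v(c) = log(C1 + 6*c)/3
 v(c) = log((-3^(1/3) - 3^(5/6)*I)*(C1 + 2*c)^(1/3)/2)
 v(c) = log((-3^(1/3) + 3^(5/6)*I)*(C1 + 2*c)^(1/3)/2)
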